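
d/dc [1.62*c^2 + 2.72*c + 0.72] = 3.24*c + 2.72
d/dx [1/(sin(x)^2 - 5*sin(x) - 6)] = (5 - 2*sin(x))*cos(x)/((sin(x) - 6)^2*(sin(x) + 1)^2)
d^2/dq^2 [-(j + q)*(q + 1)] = -2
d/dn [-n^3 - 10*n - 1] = -3*n^2 - 10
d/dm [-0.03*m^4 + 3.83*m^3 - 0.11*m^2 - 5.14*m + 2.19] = -0.12*m^3 + 11.49*m^2 - 0.22*m - 5.14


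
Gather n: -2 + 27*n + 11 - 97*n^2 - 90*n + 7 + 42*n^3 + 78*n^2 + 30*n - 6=42*n^3 - 19*n^2 - 33*n + 10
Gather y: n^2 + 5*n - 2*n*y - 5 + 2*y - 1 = n^2 + 5*n + y*(2 - 2*n) - 6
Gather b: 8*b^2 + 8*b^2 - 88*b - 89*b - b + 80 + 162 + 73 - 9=16*b^2 - 178*b + 306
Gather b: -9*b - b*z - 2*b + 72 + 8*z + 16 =b*(-z - 11) + 8*z + 88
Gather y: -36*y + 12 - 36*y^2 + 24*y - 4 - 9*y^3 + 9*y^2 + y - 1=-9*y^3 - 27*y^2 - 11*y + 7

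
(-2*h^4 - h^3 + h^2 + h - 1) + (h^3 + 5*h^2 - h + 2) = -2*h^4 + 6*h^2 + 1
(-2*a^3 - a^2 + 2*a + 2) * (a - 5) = -2*a^4 + 9*a^3 + 7*a^2 - 8*a - 10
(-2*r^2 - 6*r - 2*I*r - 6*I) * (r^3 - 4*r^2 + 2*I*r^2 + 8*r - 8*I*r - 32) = -2*r^5 + 2*r^4 - 6*I*r^4 + 12*r^3 + 6*I*r^3 + 12*r^2 + 56*I*r^2 + 144*r + 16*I*r + 192*I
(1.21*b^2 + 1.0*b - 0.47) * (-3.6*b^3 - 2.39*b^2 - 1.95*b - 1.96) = -4.356*b^5 - 6.4919*b^4 - 3.0575*b^3 - 3.1983*b^2 - 1.0435*b + 0.9212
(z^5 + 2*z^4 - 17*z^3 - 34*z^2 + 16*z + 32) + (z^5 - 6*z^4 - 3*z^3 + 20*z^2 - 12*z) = 2*z^5 - 4*z^4 - 20*z^3 - 14*z^2 + 4*z + 32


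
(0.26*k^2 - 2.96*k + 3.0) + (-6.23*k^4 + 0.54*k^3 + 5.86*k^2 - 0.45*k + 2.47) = -6.23*k^4 + 0.54*k^3 + 6.12*k^2 - 3.41*k + 5.47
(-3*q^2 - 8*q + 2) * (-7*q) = 21*q^3 + 56*q^2 - 14*q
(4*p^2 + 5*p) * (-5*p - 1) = -20*p^3 - 29*p^2 - 5*p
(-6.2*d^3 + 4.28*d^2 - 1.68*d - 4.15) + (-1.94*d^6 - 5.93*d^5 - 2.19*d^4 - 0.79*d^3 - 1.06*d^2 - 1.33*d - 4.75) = -1.94*d^6 - 5.93*d^5 - 2.19*d^4 - 6.99*d^3 + 3.22*d^2 - 3.01*d - 8.9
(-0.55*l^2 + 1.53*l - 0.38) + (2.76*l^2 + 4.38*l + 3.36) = 2.21*l^2 + 5.91*l + 2.98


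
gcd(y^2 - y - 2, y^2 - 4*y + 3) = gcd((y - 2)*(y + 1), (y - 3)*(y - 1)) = 1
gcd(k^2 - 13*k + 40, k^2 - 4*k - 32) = k - 8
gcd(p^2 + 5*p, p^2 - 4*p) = p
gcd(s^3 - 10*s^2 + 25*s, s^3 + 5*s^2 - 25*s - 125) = s - 5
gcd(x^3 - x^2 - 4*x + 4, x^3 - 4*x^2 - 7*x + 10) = x^2 + x - 2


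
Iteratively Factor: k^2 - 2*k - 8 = (k + 2)*(k - 4)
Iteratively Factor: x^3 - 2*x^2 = (x)*(x^2 - 2*x) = x*(x - 2)*(x)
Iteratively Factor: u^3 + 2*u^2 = (u)*(u^2 + 2*u) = u^2*(u + 2)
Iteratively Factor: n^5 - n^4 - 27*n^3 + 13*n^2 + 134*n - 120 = (n - 1)*(n^4 - 27*n^2 - 14*n + 120) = (n - 1)*(n + 3)*(n^3 - 3*n^2 - 18*n + 40) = (n - 1)*(n + 3)*(n + 4)*(n^2 - 7*n + 10) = (n - 2)*(n - 1)*(n + 3)*(n + 4)*(n - 5)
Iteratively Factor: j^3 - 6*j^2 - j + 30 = (j + 2)*(j^2 - 8*j + 15) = (j - 5)*(j + 2)*(j - 3)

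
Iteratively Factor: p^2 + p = (p + 1)*(p)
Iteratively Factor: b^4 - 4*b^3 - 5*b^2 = (b - 5)*(b^3 + b^2) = b*(b - 5)*(b^2 + b) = b*(b - 5)*(b + 1)*(b)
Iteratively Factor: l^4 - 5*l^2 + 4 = (l - 2)*(l^3 + 2*l^2 - l - 2) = (l - 2)*(l + 1)*(l^2 + l - 2) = (l - 2)*(l + 1)*(l + 2)*(l - 1)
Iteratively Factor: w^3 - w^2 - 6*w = (w + 2)*(w^2 - 3*w) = (w - 3)*(w + 2)*(w)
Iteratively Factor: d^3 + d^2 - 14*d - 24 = (d + 2)*(d^2 - d - 12) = (d + 2)*(d + 3)*(d - 4)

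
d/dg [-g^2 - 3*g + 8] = -2*g - 3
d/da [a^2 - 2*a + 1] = 2*a - 2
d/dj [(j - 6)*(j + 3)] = 2*j - 3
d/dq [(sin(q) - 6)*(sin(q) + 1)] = (2*sin(q) - 5)*cos(q)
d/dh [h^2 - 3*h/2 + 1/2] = 2*h - 3/2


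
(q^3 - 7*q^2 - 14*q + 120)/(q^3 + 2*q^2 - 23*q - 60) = (q - 6)/(q + 3)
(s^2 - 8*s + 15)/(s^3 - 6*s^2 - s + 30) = 1/(s + 2)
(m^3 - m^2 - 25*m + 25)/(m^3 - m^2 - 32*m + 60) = (m^2 + 4*m - 5)/(m^2 + 4*m - 12)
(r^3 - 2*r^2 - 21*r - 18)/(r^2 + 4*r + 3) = r - 6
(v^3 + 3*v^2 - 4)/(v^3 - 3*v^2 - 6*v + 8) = (v + 2)/(v - 4)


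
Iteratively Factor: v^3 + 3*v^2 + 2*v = (v)*(v^2 + 3*v + 2) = v*(v + 1)*(v + 2)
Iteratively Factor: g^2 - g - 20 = (g + 4)*(g - 5)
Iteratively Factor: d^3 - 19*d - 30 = (d + 3)*(d^2 - 3*d - 10) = (d + 2)*(d + 3)*(d - 5)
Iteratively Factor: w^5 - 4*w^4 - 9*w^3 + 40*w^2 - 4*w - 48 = (w + 3)*(w^4 - 7*w^3 + 12*w^2 + 4*w - 16) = (w - 4)*(w + 3)*(w^3 - 3*w^2 + 4) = (w - 4)*(w - 2)*(w + 3)*(w^2 - w - 2) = (w - 4)*(w - 2)*(w + 1)*(w + 3)*(w - 2)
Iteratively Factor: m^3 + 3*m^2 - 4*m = (m - 1)*(m^2 + 4*m) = m*(m - 1)*(m + 4)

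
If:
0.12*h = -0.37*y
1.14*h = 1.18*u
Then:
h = -3.08333333333333*y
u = -2.97881355932203*y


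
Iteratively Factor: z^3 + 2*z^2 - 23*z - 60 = (z + 3)*(z^2 - z - 20) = (z - 5)*(z + 3)*(z + 4)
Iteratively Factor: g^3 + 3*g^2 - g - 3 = (g + 3)*(g^2 - 1) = (g - 1)*(g + 3)*(g + 1)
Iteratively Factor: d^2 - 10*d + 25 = (d - 5)*(d - 5)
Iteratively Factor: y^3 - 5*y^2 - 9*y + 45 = (y - 3)*(y^2 - 2*y - 15) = (y - 5)*(y - 3)*(y + 3)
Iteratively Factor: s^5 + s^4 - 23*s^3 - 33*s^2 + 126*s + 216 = (s + 2)*(s^4 - s^3 - 21*s^2 + 9*s + 108) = (s + 2)*(s + 3)*(s^3 - 4*s^2 - 9*s + 36) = (s - 3)*(s + 2)*(s + 3)*(s^2 - s - 12) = (s - 3)*(s + 2)*(s + 3)^2*(s - 4)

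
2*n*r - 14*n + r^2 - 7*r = (2*n + r)*(r - 7)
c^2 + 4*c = c*(c + 4)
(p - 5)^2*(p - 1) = p^3 - 11*p^2 + 35*p - 25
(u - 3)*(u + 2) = u^2 - u - 6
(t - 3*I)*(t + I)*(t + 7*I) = t^3 + 5*I*t^2 + 17*t + 21*I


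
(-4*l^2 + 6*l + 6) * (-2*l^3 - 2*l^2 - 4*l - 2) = 8*l^5 - 4*l^4 - 8*l^3 - 28*l^2 - 36*l - 12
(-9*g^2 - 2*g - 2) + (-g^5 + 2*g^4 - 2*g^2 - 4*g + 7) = -g^5 + 2*g^4 - 11*g^2 - 6*g + 5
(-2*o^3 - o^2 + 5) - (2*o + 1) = -2*o^3 - o^2 - 2*o + 4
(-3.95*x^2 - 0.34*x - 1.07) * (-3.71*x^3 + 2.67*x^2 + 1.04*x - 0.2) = 14.6545*x^5 - 9.2851*x^4 - 1.0461*x^3 - 2.4205*x^2 - 1.0448*x + 0.214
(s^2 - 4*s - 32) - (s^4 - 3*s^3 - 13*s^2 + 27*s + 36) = -s^4 + 3*s^3 + 14*s^2 - 31*s - 68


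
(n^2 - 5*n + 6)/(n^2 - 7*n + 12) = (n - 2)/(n - 4)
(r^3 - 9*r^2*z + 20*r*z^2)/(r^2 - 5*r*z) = r - 4*z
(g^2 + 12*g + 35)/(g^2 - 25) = (g + 7)/(g - 5)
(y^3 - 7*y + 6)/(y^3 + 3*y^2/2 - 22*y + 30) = 2*(y^2 + 2*y - 3)/(2*y^2 + 7*y - 30)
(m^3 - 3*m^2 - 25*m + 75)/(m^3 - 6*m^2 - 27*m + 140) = (m^2 - 8*m + 15)/(m^2 - 11*m + 28)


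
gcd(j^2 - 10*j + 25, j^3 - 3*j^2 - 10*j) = j - 5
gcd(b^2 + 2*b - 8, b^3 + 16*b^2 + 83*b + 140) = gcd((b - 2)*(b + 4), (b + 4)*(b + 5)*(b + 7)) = b + 4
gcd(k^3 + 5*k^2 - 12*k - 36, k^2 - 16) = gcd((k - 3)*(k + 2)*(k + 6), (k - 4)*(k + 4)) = 1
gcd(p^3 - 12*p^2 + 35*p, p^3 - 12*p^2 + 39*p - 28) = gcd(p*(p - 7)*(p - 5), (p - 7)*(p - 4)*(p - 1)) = p - 7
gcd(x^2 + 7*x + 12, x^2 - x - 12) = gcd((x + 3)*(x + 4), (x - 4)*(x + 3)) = x + 3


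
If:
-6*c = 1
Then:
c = -1/6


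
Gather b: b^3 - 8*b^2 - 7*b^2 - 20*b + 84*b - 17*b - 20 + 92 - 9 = b^3 - 15*b^2 + 47*b + 63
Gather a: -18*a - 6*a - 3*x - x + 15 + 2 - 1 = -24*a - 4*x + 16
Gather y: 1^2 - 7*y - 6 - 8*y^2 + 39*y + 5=-8*y^2 + 32*y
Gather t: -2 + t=t - 2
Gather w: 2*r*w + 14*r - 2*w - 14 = 14*r + w*(2*r - 2) - 14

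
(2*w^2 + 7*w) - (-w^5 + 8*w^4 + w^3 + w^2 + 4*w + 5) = w^5 - 8*w^4 - w^3 + w^2 + 3*w - 5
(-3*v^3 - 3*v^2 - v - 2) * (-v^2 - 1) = 3*v^5 + 3*v^4 + 4*v^3 + 5*v^2 + v + 2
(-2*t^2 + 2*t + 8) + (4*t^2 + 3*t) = 2*t^2 + 5*t + 8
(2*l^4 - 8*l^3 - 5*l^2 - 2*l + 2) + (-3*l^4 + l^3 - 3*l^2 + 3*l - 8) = -l^4 - 7*l^3 - 8*l^2 + l - 6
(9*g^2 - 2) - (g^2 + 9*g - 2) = 8*g^2 - 9*g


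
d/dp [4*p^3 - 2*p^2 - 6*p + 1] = 12*p^2 - 4*p - 6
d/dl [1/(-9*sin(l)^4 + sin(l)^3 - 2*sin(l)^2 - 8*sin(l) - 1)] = (36*sin(l)^3 - 3*sin(l)^2 + 4*sin(l) + 8)*cos(l)/(9*sin(l)^4 - sin(l)^3 + 2*sin(l)^2 + 8*sin(l) + 1)^2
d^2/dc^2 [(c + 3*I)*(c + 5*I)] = 2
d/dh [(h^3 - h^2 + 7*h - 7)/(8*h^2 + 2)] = (4*h^4 - 25*h^2 + 54*h + 7)/(2*(16*h^4 + 8*h^2 + 1))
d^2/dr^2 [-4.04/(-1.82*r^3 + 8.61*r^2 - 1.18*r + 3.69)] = ((69.5688 - 44.1168*r)*(1.82*r^3 - 8.61*r^2 + 1.18*r - 3.69) + 4.04*(5.46*r^2 - 17.22*r + 1.18)*(10.92*r^2 - 34.44*r + 2.36))/(1.82*r^3 - 8.61*r^2 + 1.18*r - 3.69)^3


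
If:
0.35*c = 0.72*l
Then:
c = 2.05714285714286*l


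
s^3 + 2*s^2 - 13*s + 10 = (s - 2)*(s - 1)*(s + 5)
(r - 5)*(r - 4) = r^2 - 9*r + 20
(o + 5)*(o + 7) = o^2 + 12*o + 35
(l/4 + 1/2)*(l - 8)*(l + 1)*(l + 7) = l^4/4 + l^3/2 - 57*l^2/4 - 85*l/2 - 28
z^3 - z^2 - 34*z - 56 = (z - 7)*(z + 2)*(z + 4)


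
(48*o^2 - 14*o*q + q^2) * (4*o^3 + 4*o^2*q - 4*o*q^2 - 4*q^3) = 192*o^5 + 136*o^4*q - 244*o^3*q^2 - 132*o^2*q^3 + 52*o*q^4 - 4*q^5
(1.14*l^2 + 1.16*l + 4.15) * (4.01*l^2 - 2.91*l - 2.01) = 4.5714*l^4 + 1.3342*l^3 + 10.9745*l^2 - 14.4081*l - 8.3415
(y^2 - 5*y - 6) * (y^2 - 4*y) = y^4 - 9*y^3 + 14*y^2 + 24*y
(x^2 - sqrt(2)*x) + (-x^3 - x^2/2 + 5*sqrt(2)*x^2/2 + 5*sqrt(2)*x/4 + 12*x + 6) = -x^3 + x^2/2 + 5*sqrt(2)*x^2/2 + sqrt(2)*x/4 + 12*x + 6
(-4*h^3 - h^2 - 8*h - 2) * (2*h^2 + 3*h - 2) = -8*h^5 - 14*h^4 - 11*h^3 - 26*h^2 + 10*h + 4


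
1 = 1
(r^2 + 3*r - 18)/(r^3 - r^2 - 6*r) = (r + 6)/(r*(r + 2))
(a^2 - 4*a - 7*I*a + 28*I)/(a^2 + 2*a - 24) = (a - 7*I)/(a + 6)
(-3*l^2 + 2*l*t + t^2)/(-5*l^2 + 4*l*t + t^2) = (3*l + t)/(5*l + t)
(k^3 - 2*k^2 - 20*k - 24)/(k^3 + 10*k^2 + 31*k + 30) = (k^2 - 4*k - 12)/(k^2 + 8*k + 15)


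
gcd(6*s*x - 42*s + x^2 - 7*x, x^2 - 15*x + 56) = x - 7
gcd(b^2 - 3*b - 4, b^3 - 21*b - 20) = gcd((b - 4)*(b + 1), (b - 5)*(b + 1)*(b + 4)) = b + 1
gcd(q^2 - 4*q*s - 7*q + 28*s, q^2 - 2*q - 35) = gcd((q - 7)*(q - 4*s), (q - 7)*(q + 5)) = q - 7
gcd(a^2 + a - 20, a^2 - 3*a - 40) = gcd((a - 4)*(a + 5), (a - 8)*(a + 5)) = a + 5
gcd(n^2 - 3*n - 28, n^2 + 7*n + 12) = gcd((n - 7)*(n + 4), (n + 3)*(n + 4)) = n + 4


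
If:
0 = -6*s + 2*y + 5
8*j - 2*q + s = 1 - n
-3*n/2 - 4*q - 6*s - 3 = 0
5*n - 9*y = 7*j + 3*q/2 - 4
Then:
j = -1049*y/2724 - 871/5448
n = 680*y/681 - 994/681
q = -397*y/454 - 1319/908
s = y/3 + 5/6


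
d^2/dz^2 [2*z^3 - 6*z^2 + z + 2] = 12*z - 12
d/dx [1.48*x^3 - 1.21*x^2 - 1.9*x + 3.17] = 4.44*x^2 - 2.42*x - 1.9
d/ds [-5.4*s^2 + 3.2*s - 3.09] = 3.2 - 10.8*s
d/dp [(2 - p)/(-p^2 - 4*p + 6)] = (p^2 + 4*p - 2*(p - 2)*(p + 2) - 6)/(p^2 + 4*p - 6)^2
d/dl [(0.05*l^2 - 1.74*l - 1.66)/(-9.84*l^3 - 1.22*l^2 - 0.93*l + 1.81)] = (0.492*l^4 - 34.2432*l^3 - 51.1725*l^2 - 3.8694*l - 4.6932)/(96.8256*l^6 + 24.0096*l^5 + 19.7908*l^4 - 33.3516*l^3 - 3.5515*l^2 - 3.3666*l + 3.2761)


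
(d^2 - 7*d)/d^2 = (d - 7)/d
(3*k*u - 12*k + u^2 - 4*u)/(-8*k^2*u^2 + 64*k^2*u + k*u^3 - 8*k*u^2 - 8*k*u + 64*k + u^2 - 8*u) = (-3*k*u + 12*k - u^2 + 4*u)/(8*k^2*u^2 - 64*k^2*u - k*u^3 + 8*k*u^2 + 8*k*u - 64*k - u^2 + 8*u)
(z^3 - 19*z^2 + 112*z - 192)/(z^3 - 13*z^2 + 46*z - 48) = (z - 8)/(z - 2)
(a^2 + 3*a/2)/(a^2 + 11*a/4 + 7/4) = 2*a*(2*a + 3)/(4*a^2 + 11*a + 7)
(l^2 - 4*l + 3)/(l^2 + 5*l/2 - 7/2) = 2*(l - 3)/(2*l + 7)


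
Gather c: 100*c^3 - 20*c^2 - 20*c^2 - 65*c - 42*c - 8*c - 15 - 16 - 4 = 100*c^3 - 40*c^2 - 115*c - 35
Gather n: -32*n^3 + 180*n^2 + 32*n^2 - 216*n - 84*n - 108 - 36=-32*n^3 + 212*n^2 - 300*n - 144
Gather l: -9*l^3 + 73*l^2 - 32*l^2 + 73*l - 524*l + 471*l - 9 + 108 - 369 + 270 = -9*l^3 + 41*l^2 + 20*l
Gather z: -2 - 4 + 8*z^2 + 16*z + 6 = 8*z^2 + 16*z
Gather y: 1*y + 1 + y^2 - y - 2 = y^2 - 1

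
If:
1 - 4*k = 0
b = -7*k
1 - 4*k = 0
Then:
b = -7/4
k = 1/4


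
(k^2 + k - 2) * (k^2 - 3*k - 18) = k^4 - 2*k^3 - 23*k^2 - 12*k + 36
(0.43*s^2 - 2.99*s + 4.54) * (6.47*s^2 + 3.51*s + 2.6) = 2.7821*s^4 - 17.836*s^3 + 19.9969*s^2 + 8.1614*s + 11.804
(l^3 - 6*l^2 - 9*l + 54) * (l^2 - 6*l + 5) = l^5 - 12*l^4 + 32*l^3 + 78*l^2 - 369*l + 270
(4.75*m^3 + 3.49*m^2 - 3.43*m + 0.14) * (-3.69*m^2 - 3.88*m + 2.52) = -17.5275*m^5 - 31.3081*m^4 + 11.0855*m^3 + 21.5866*m^2 - 9.1868*m + 0.3528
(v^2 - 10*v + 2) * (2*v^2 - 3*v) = 2*v^4 - 23*v^3 + 34*v^2 - 6*v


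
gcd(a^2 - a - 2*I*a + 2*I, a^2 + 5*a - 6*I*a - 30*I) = 1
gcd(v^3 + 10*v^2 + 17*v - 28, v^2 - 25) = 1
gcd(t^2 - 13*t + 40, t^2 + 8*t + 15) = 1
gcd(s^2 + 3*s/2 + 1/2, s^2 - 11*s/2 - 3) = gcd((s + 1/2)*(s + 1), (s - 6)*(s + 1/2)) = s + 1/2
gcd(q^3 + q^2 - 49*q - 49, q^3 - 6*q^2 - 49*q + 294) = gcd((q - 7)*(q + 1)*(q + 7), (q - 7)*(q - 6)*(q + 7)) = q^2 - 49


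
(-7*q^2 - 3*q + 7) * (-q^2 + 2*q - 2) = 7*q^4 - 11*q^3 + q^2 + 20*q - 14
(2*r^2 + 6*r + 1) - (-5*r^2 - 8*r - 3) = 7*r^2 + 14*r + 4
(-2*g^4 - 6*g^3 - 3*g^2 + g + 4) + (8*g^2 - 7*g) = -2*g^4 - 6*g^3 + 5*g^2 - 6*g + 4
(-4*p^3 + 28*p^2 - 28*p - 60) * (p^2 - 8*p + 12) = -4*p^5 + 60*p^4 - 300*p^3 + 500*p^2 + 144*p - 720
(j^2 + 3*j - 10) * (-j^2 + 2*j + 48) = -j^4 - j^3 + 64*j^2 + 124*j - 480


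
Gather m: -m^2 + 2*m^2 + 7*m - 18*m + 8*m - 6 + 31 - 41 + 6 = m^2 - 3*m - 10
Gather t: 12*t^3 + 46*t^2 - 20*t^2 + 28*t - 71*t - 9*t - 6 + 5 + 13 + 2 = 12*t^3 + 26*t^2 - 52*t + 14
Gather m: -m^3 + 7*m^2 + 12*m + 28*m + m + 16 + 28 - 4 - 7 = -m^3 + 7*m^2 + 41*m + 33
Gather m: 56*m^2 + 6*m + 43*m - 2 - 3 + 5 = 56*m^2 + 49*m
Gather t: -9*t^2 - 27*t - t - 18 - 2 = -9*t^2 - 28*t - 20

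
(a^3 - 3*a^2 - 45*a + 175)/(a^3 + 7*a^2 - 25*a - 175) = (a - 5)/(a + 5)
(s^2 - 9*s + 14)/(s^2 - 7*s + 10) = (s - 7)/(s - 5)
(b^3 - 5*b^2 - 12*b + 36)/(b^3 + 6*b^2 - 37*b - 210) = (b^2 + b - 6)/(b^2 + 12*b + 35)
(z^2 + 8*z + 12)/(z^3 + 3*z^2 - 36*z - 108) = (z + 2)/(z^2 - 3*z - 18)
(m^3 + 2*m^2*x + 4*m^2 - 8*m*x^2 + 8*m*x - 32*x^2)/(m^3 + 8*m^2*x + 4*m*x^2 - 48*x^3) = (m + 4)/(m + 6*x)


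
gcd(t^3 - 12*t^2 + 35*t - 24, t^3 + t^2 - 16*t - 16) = 1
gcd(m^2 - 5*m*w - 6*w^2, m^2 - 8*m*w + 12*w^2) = -m + 6*w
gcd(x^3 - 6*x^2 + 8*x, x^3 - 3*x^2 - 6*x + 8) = x - 4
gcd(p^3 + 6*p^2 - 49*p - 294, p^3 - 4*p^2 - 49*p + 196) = p^2 - 49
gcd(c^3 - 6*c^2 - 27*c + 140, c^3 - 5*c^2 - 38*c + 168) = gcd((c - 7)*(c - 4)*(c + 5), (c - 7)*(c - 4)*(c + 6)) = c^2 - 11*c + 28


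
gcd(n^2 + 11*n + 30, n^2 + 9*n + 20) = n + 5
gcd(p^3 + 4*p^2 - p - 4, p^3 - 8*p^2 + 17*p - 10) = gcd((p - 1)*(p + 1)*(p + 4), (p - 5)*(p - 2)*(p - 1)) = p - 1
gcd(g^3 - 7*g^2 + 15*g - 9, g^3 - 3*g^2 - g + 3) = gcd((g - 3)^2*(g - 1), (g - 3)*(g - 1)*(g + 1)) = g^2 - 4*g + 3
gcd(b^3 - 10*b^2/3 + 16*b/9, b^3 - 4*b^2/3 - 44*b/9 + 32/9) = b^2 - 10*b/3 + 16/9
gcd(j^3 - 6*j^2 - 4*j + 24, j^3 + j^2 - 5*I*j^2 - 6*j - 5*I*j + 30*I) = j - 2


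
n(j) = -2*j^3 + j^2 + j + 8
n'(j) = -6*j^2 + 2*j + 1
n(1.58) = 4.19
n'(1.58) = -10.82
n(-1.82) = 21.55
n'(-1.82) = -22.51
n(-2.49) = 42.59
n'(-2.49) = -41.18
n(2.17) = -5.56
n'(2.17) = -22.91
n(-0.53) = 8.05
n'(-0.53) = -1.75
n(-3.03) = 69.79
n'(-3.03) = -60.15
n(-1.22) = 11.90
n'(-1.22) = -10.37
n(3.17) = -42.49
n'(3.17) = -52.95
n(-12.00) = 3596.00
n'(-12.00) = -887.00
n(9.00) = -1360.00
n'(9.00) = -467.00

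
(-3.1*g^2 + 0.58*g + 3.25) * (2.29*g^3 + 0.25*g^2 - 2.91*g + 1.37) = -7.099*g^5 + 0.5532*g^4 + 16.6085*g^3 - 5.1223*g^2 - 8.6629*g + 4.4525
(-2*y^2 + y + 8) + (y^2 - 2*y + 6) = -y^2 - y + 14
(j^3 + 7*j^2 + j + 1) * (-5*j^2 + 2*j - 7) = -5*j^5 - 33*j^4 + 2*j^3 - 52*j^2 - 5*j - 7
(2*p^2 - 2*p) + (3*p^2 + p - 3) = 5*p^2 - p - 3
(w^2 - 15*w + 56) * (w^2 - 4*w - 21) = w^4 - 19*w^3 + 95*w^2 + 91*w - 1176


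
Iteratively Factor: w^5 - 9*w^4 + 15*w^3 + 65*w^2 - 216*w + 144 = (w - 3)*(w^4 - 6*w^3 - 3*w^2 + 56*w - 48) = (w - 3)*(w + 3)*(w^3 - 9*w^2 + 24*w - 16) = (w - 4)*(w - 3)*(w + 3)*(w^2 - 5*w + 4) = (w - 4)*(w - 3)*(w - 1)*(w + 3)*(w - 4)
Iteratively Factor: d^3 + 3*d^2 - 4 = (d - 1)*(d^2 + 4*d + 4) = (d - 1)*(d + 2)*(d + 2)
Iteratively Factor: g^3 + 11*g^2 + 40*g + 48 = (g + 4)*(g^2 + 7*g + 12) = (g + 4)^2*(g + 3)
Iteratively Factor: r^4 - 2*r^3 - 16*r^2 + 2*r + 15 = (r + 3)*(r^3 - 5*r^2 - r + 5) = (r - 5)*(r + 3)*(r^2 - 1) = (r - 5)*(r - 1)*(r + 3)*(r + 1)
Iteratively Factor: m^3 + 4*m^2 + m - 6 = (m - 1)*(m^2 + 5*m + 6) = (m - 1)*(m + 2)*(m + 3)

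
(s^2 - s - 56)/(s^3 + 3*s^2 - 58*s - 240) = (s + 7)/(s^2 + 11*s + 30)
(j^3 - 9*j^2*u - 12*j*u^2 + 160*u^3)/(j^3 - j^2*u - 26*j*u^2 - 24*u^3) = (-j^2 + 13*j*u - 40*u^2)/(-j^2 + 5*j*u + 6*u^2)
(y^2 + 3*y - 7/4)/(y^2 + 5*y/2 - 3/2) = (y + 7/2)/(y + 3)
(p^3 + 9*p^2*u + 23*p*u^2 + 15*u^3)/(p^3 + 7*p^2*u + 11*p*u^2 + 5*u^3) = (p + 3*u)/(p + u)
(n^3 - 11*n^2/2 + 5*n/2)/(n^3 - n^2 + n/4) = 2*(n - 5)/(2*n - 1)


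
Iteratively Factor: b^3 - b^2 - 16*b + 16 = (b + 4)*(b^2 - 5*b + 4) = (b - 4)*(b + 4)*(b - 1)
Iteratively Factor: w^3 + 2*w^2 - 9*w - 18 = (w + 3)*(w^2 - w - 6) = (w + 2)*(w + 3)*(w - 3)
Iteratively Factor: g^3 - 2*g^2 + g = (g)*(g^2 - 2*g + 1) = g*(g - 1)*(g - 1)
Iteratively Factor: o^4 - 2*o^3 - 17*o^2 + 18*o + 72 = (o - 4)*(o^3 + 2*o^2 - 9*o - 18) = (o - 4)*(o - 3)*(o^2 + 5*o + 6) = (o - 4)*(o - 3)*(o + 2)*(o + 3)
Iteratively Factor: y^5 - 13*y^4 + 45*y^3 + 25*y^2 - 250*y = (y - 5)*(y^4 - 8*y^3 + 5*y^2 + 50*y) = y*(y - 5)*(y^3 - 8*y^2 + 5*y + 50) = y*(y - 5)^2*(y^2 - 3*y - 10) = y*(y - 5)^2*(y + 2)*(y - 5)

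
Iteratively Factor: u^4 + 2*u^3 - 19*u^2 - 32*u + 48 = (u - 1)*(u^3 + 3*u^2 - 16*u - 48) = (u - 4)*(u - 1)*(u^2 + 7*u + 12) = (u - 4)*(u - 1)*(u + 3)*(u + 4)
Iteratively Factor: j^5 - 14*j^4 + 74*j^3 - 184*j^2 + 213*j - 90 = (j - 2)*(j^4 - 12*j^3 + 50*j^2 - 84*j + 45) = (j - 3)*(j - 2)*(j^3 - 9*j^2 + 23*j - 15) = (j - 3)*(j - 2)*(j - 1)*(j^2 - 8*j + 15) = (j - 3)^2*(j - 2)*(j - 1)*(j - 5)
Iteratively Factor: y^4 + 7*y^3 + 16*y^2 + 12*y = (y + 3)*(y^3 + 4*y^2 + 4*y) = y*(y + 3)*(y^2 + 4*y + 4) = y*(y + 2)*(y + 3)*(y + 2)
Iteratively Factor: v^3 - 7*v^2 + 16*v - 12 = (v - 2)*(v^2 - 5*v + 6) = (v - 2)^2*(v - 3)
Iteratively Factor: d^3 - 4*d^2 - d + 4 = (d - 4)*(d^2 - 1) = (d - 4)*(d + 1)*(d - 1)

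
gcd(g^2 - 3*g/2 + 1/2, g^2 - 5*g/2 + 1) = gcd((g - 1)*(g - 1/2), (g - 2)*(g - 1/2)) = g - 1/2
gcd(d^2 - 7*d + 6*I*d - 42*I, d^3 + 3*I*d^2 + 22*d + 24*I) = d + 6*I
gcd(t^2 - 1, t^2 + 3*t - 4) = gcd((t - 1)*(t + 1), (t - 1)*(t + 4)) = t - 1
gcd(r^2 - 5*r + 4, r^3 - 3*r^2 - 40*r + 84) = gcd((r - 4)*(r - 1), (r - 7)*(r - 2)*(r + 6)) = 1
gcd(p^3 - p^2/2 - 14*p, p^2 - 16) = p - 4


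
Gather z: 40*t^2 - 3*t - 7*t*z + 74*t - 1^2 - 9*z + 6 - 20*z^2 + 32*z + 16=40*t^2 + 71*t - 20*z^2 + z*(23 - 7*t) + 21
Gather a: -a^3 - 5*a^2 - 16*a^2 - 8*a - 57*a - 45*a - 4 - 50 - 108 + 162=-a^3 - 21*a^2 - 110*a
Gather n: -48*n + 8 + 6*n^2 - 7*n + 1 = 6*n^2 - 55*n + 9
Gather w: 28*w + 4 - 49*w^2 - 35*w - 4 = -49*w^2 - 7*w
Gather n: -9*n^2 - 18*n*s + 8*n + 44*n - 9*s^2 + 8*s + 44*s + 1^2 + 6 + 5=-9*n^2 + n*(52 - 18*s) - 9*s^2 + 52*s + 12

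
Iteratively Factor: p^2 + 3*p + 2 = (p + 2)*(p + 1)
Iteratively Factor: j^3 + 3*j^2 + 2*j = (j)*(j^2 + 3*j + 2) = j*(j + 2)*(j + 1)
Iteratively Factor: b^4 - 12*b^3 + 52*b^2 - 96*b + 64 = (b - 2)*(b^3 - 10*b^2 + 32*b - 32) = (b - 2)^2*(b^2 - 8*b + 16) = (b - 4)*(b - 2)^2*(b - 4)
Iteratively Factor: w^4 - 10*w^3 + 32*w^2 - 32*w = (w)*(w^3 - 10*w^2 + 32*w - 32) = w*(w - 4)*(w^2 - 6*w + 8) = w*(w - 4)*(w - 2)*(w - 4)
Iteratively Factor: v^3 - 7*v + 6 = (v - 1)*(v^2 + v - 6) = (v - 2)*(v - 1)*(v + 3)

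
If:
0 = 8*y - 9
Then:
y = 9/8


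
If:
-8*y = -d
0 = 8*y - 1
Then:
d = 1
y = 1/8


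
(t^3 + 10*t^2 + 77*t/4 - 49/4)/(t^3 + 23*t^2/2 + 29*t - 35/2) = (t + 7/2)/(t + 5)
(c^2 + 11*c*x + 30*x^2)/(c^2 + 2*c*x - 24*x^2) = (-c - 5*x)/(-c + 4*x)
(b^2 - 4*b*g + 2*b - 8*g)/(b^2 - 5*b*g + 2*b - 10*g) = (b - 4*g)/(b - 5*g)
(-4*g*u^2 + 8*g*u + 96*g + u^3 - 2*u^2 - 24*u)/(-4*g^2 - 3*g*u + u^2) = (u^2 - 2*u - 24)/(g + u)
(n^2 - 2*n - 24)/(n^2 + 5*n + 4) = (n - 6)/(n + 1)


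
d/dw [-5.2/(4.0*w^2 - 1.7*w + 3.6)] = (41.6*w - 8.84)/(4.0*w^2 - 1.7*w + 3.6)^2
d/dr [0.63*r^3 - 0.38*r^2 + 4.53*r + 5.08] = 1.89*r^2 - 0.76*r + 4.53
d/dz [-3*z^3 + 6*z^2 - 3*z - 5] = -9*z^2 + 12*z - 3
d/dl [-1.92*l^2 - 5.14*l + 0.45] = -3.84*l - 5.14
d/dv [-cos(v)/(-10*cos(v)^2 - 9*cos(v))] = 10*sin(v)/(10*cos(v) + 9)^2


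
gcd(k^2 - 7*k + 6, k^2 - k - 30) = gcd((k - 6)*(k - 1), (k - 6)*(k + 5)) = k - 6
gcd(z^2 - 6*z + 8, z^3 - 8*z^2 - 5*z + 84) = z - 4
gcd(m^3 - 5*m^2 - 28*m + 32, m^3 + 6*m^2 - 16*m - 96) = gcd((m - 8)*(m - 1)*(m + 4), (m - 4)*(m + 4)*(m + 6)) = m + 4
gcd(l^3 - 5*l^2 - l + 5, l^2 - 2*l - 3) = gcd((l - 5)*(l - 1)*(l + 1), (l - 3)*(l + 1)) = l + 1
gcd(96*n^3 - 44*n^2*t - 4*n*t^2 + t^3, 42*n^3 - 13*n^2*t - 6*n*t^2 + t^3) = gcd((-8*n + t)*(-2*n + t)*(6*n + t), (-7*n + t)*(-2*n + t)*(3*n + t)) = -2*n + t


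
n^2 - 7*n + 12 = (n - 4)*(n - 3)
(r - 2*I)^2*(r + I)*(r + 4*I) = r^4 + I*r^3 + 12*r^2 - 4*I*r + 16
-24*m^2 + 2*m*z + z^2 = (-4*m + z)*(6*m + z)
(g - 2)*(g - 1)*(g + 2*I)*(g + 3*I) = g^4 - 3*g^3 + 5*I*g^3 - 4*g^2 - 15*I*g^2 + 18*g + 10*I*g - 12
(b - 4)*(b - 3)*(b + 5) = b^3 - 2*b^2 - 23*b + 60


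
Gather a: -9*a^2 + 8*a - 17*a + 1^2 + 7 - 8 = -9*a^2 - 9*a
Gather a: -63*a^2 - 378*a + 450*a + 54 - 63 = -63*a^2 + 72*a - 9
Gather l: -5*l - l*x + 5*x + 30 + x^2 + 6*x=l*(-x - 5) + x^2 + 11*x + 30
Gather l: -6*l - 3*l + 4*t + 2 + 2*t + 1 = -9*l + 6*t + 3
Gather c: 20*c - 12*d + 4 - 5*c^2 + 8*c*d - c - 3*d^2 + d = -5*c^2 + c*(8*d + 19) - 3*d^2 - 11*d + 4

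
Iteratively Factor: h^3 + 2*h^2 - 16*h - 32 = (h + 4)*(h^2 - 2*h - 8) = (h - 4)*(h + 4)*(h + 2)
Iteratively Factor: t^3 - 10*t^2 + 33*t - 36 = (t - 3)*(t^2 - 7*t + 12) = (t - 3)^2*(t - 4)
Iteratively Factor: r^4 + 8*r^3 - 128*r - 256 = (r - 4)*(r^3 + 12*r^2 + 48*r + 64) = (r - 4)*(r + 4)*(r^2 + 8*r + 16) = (r - 4)*(r + 4)^2*(r + 4)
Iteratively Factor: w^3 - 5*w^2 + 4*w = (w - 4)*(w^2 - w) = w*(w - 4)*(w - 1)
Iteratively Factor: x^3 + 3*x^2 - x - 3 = (x + 1)*(x^2 + 2*x - 3) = (x + 1)*(x + 3)*(x - 1)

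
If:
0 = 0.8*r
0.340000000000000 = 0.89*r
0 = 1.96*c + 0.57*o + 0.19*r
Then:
No Solution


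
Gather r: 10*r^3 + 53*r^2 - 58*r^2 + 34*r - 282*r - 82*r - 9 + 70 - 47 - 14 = 10*r^3 - 5*r^2 - 330*r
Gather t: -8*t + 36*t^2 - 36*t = 36*t^2 - 44*t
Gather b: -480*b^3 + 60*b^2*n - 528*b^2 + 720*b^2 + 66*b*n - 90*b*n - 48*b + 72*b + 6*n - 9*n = -480*b^3 + b^2*(60*n + 192) + b*(24 - 24*n) - 3*n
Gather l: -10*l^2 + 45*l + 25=-10*l^2 + 45*l + 25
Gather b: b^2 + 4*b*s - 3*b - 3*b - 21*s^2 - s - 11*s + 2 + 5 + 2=b^2 + b*(4*s - 6) - 21*s^2 - 12*s + 9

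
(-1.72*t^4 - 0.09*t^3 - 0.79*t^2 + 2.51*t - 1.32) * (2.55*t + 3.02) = -4.386*t^5 - 5.4239*t^4 - 2.2863*t^3 + 4.0147*t^2 + 4.2142*t - 3.9864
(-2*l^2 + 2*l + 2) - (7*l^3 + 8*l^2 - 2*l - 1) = -7*l^3 - 10*l^2 + 4*l + 3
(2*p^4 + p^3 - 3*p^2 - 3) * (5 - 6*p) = -12*p^5 + 4*p^4 + 23*p^3 - 15*p^2 + 18*p - 15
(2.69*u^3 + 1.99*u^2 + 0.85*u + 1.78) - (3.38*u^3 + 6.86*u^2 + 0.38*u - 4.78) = -0.69*u^3 - 4.87*u^2 + 0.47*u + 6.56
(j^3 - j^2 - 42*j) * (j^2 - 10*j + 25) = j^5 - 11*j^4 - 7*j^3 + 395*j^2 - 1050*j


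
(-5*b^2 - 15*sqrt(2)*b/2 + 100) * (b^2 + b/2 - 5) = -5*b^4 - 15*sqrt(2)*b^3/2 - 5*b^3/2 - 15*sqrt(2)*b^2/4 + 125*b^2 + 50*b + 75*sqrt(2)*b/2 - 500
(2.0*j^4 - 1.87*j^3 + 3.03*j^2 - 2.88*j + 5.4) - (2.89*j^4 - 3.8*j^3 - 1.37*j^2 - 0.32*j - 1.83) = -0.89*j^4 + 1.93*j^3 + 4.4*j^2 - 2.56*j + 7.23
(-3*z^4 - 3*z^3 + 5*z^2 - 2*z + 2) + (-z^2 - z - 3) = -3*z^4 - 3*z^3 + 4*z^2 - 3*z - 1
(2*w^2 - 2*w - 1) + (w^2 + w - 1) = 3*w^2 - w - 2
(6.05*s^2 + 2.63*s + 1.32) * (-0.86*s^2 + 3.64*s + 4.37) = -5.203*s^4 + 19.7602*s^3 + 34.8765*s^2 + 16.2979*s + 5.7684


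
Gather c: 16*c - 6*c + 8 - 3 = 10*c + 5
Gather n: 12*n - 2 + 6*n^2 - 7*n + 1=6*n^2 + 5*n - 1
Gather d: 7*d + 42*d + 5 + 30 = 49*d + 35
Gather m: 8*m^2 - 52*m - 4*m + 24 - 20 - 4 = 8*m^2 - 56*m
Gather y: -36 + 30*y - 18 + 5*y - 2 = 35*y - 56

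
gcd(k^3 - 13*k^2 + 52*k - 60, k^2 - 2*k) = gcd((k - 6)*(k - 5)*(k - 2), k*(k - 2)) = k - 2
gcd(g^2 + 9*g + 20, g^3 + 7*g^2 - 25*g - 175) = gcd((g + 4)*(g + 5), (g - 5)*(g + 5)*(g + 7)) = g + 5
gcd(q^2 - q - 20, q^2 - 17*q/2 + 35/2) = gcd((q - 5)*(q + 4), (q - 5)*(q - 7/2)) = q - 5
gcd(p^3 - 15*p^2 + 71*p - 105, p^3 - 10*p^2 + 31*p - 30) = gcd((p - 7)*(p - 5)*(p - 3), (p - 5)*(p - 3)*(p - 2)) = p^2 - 8*p + 15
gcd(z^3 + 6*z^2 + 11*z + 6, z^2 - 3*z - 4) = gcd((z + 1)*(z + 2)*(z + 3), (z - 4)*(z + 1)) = z + 1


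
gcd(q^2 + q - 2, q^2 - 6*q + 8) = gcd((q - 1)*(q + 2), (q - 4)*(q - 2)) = 1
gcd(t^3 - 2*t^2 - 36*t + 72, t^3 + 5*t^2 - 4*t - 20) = t - 2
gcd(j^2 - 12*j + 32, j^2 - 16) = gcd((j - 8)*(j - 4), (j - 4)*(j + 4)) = j - 4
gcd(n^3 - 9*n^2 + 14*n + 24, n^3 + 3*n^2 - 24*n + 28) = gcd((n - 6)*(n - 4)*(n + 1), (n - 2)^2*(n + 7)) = 1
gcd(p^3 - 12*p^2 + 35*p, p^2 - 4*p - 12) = 1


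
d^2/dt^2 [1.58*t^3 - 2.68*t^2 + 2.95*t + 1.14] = 9.48*t - 5.36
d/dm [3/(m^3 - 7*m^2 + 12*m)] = 3*(-3*m^2 + 14*m - 12)/(m^2*(m^2 - 7*m + 12)^2)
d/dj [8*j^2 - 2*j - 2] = 16*j - 2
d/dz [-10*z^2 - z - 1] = -20*z - 1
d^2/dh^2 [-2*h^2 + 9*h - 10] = -4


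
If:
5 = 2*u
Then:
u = 5/2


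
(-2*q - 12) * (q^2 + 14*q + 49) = -2*q^3 - 40*q^2 - 266*q - 588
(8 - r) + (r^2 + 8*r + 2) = r^2 + 7*r + 10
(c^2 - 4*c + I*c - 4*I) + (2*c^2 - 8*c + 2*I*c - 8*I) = 3*c^2 - 12*c + 3*I*c - 12*I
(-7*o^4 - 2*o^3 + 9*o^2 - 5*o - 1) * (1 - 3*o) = 21*o^5 - o^4 - 29*o^3 + 24*o^2 - 2*o - 1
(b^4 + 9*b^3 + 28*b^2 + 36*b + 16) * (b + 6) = b^5 + 15*b^4 + 82*b^3 + 204*b^2 + 232*b + 96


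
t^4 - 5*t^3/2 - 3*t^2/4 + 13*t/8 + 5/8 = (t - 5/2)*(t - 1)*(t + 1/2)^2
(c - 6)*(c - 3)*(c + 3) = c^3 - 6*c^2 - 9*c + 54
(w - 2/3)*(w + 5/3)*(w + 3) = w^3 + 4*w^2 + 17*w/9 - 10/3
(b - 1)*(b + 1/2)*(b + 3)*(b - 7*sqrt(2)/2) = b^4 - 7*sqrt(2)*b^3/2 + 5*b^3/2 - 35*sqrt(2)*b^2/4 - 2*b^2 - 3*b/2 + 7*sqrt(2)*b + 21*sqrt(2)/4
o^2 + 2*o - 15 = (o - 3)*(o + 5)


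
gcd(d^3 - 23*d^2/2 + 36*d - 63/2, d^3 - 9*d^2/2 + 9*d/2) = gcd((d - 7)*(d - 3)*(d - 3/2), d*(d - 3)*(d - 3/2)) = d^2 - 9*d/2 + 9/2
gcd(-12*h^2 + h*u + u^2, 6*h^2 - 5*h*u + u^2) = -3*h + u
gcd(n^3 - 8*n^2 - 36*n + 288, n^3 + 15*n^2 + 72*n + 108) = n + 6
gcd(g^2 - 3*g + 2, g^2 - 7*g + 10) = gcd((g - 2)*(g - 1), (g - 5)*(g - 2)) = g - 2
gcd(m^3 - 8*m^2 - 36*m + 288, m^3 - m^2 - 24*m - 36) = m - 6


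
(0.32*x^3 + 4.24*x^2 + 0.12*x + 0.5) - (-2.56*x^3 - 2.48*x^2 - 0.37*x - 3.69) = 2.88*x^3 + 6.72*x^2 + 0.49*x + 4.19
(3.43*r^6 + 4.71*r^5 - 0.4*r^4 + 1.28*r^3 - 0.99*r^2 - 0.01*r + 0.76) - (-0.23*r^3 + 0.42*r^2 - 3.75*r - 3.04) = 3.43*r^6 + 4.71*r^5 - 0.4*r^4 + 1.51*r^3 - 1.41*r^2 + 3.74*r + 3.8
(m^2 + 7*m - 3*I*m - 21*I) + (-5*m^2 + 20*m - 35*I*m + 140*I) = -4*m^2 + 27*m - 38*I*m + 119*I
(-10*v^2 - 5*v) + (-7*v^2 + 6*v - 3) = -17*v^2 + v - 3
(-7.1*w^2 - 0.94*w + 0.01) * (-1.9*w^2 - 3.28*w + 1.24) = 13.49*w^4 + 25.074*w^3 - 5.7398*w^2 - 1.1984*w + 0.0124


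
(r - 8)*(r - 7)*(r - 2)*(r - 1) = r^4 - 18*r^3 + 103*r^2 - 198*r + 112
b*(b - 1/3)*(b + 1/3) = b^3 - b/9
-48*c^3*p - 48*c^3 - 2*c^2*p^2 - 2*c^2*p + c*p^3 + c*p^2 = (-8*c + p)*(6*c + p)*(c*p + c)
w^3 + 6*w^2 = w^2*(w + 6)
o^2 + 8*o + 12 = (o + 2)*(o + 6)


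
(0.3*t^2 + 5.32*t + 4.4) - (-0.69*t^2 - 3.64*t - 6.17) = 0.99*t^2 + 8.96*t + 10.57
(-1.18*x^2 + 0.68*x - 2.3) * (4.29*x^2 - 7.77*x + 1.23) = -5.0622*x^4 + 12.0858*x^3 - 16.602*x^2 + 18.7074*x - 2.829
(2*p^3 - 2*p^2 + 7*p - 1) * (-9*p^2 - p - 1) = -18*p^5 + 16*p^4 - 63*p^3 + 4*p^2 - 6*p + 1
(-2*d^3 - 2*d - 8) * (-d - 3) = 2*d^4 + 6*d^3 + 2*d^2 + 14*d + 24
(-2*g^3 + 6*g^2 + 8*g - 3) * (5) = -10*g^3 + 30*g^2 + 40*g - 15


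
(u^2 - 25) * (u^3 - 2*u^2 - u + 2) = u^5 - 2*u^4 - 26*u^3 + 52*u^2 + 25*u - 50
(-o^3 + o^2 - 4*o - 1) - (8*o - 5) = -o^3 + o^2 - 12*o + 4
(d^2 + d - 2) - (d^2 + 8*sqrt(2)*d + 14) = -8*sqrt(2)*d + d - 16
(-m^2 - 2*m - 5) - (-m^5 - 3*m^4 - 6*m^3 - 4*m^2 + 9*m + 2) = m^5 + 3*m^4 + 6*m^3 + 3*m^2 - 11*m - 7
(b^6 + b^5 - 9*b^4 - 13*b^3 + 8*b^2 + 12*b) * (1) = b^6 + b^5 - 9*b^4 - 13*b^3 + 8*b^2 + 12*b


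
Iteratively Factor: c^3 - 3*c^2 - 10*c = (c + 2)*(c^2 - 5*c) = (c - 5)*(c + 2)*(c)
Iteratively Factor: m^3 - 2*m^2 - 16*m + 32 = (m - 4)*(m^2 + 2*m - 8) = (m - 4)*(m + 4)*(m - 2)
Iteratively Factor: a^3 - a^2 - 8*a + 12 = (a - 2)*(a^2 + a - 6) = (a - 2)*(a + 3)*(a - 2)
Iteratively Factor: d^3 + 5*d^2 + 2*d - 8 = (d + 4)*(d^2 + d - 2) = (d + 2)*(d + 4)*(d - 1)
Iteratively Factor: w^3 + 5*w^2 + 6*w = (w + 2)*(w^2 + 3*w) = w*(w + 2)*(w + 3)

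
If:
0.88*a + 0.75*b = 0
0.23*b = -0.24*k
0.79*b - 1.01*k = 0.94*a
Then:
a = 0.00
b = 0.00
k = 0.00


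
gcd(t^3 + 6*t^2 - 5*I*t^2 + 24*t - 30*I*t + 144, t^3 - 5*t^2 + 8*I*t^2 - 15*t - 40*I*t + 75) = t + 3*I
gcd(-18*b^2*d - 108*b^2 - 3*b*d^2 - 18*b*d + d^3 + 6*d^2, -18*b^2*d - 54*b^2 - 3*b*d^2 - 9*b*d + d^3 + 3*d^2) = 18*b^2 + 3*b*d - d^2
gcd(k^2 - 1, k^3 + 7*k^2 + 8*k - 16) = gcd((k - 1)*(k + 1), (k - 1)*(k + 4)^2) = k - 1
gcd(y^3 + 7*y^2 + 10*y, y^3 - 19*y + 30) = y + 5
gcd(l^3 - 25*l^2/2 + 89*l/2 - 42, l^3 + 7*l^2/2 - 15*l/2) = l - 3/2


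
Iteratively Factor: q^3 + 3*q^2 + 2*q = (q)*(q^2 + 3*q + 2) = q*(q + 2)*(q + 1)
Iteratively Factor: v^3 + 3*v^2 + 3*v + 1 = (v + 1)*(v^2 + 2*v + 1) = (v + 1)^2*(v + 1)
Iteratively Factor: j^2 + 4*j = (j + 4)*(j)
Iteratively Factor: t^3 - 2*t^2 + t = (t - 1)*(t^2 - t) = t*(t - 1)*(t - 1)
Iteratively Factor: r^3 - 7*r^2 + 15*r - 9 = (r - 3)*(r^2 - 4*r + 3) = (r - 3)^2*(r - 1)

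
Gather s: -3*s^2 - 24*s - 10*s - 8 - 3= -3*s^2 - 34*s - 11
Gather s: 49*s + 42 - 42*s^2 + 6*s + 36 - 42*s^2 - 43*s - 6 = -84*s^2 + 12*s + 72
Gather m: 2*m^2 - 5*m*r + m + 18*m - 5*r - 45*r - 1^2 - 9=2*m^2 + m*(19 - 5*r) - 50*r - 10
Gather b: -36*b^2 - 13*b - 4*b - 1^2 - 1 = -36*b^2 - 17*b - 2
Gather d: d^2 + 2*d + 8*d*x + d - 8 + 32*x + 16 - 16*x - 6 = d^2 + d*(8*x + 3) + 16*x + 2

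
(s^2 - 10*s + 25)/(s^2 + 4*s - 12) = (s^2 - 10*s + 25)/(s^2 + 4*s - 12)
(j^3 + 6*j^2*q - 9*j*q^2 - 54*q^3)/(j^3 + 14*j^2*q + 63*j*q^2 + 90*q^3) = (j - 3*q)/(j + 5*q)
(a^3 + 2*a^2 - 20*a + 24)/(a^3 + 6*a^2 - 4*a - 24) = (a - 2)/(a + 2)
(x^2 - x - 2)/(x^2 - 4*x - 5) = (x - 2)/(x - 5)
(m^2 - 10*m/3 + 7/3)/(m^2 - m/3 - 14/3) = (m - 1)/(m + 2)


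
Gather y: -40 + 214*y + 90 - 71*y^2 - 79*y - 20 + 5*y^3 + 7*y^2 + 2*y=5*y^3 - 64*y^2 + 137*y + 30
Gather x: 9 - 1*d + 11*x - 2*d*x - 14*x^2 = -d - 14*x^2 + x*(11 - 2*d) + 9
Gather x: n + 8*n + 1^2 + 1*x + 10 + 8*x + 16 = 9*n + 9*x + 27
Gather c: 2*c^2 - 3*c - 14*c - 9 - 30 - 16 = 2*c^2 - 17*c - 55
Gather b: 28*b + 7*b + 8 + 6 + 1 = 35*b + 15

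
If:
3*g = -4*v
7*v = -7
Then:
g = 4/3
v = -1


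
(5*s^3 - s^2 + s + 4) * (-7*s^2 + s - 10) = -35*s^5 + 12*s^4 - 58*s^3 - 17*s^2 - 6*s - 40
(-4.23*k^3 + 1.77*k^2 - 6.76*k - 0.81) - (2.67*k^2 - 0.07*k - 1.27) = -4.23*k^3 - 0.9*k^2 - 6.69*k + 0.46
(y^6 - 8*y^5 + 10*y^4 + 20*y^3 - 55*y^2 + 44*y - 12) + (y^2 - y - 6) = y^6 - 8*y^5 + 10*y^4 + 20*y^3 - 54*y^2 + 43*y - 18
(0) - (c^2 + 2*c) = -c^2 - 2*c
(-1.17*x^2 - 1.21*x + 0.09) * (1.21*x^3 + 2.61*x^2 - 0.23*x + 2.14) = -1.4157*x^5 - 4.5178*x^4 - 2.7801*x^3 - 1.9906*x^2 - 2.6101*x + 0.1926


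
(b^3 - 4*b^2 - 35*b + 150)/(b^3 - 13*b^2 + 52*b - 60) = (b^2 + b - 30)/(b^2 - 8*b + 12)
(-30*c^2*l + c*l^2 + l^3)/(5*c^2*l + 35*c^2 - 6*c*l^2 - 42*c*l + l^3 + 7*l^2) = l*(-6*c - l)/(c*l + 7*c - l^2 - 7*l)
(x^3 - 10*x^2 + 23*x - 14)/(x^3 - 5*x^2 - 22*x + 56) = (x - 1)/(x + 4)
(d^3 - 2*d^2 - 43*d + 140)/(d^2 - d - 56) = (d^2 - 9*d + 20)/(d - 8)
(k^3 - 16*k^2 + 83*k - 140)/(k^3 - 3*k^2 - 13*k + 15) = (k^2 - 11*k + 28)/(k^2 + 2*k - 3)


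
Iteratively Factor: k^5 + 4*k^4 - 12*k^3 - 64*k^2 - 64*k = (k - 4)*(k^4 + 8*k^3 + 20*k^2 + 16*k) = k*(k - 4)*(k^3 + 8*k^2 + 20*k + 16) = k*(k - 4)*(k + 2)*(k^2 + 6*k + 8) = k*(k - 4)*(k + 2)^2*(k + 4)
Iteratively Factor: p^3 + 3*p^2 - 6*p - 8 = (p + 1)*(p^2 + 2*p - 8) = (p + 1)*(p + 4)*(p - 2)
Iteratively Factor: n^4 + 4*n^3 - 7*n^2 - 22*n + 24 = (n - 2)*(n^3 + 6*n^2 + 5*n - 12) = (n - 2)*(n + 4)*(n^2 + 2*n - 3) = (n - 2)*(n + 3)*(n + 4)*(n - 1)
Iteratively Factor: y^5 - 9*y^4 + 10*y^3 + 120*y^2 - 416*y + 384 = (y + 4)*(y^4 - 13*y^3 + 62*y^2 - 128*y + 96) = (y - 2)*(y + 4)*(y^3 - 11*y^2 + 40*y - 48) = (y - 4)*(y - 2)*(y + 4)*(y^2 - 7*y + 12) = (y - 4)*(y - 3)*(y - 2)*(y + 4)*(y - 4)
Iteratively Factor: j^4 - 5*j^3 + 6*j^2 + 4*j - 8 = (j + 1)*(j^3 - 6*j^2 + 12*j - 8) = (j - 2)*(j + 1)*(j^2 - 4*j + 4) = (j - 2)^2*(j + 1)*(j - 2)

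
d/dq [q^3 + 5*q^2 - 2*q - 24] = 3*q^2 + 10*q - 2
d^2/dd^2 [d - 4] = 0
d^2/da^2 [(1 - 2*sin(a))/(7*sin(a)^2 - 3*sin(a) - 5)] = (-98*sin(a)^5 + 154*sin(a)^4 - 287*sin(a)^3 - 115*sin(a)^2 + 481*sin(a) - 148)/(-7*sin(a)^2 + 3*sin(a) + 5)^3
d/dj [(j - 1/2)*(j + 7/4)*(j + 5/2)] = 3*j^2 + 15*j/2 + 9/4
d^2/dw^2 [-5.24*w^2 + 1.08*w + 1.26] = -10.4800000000000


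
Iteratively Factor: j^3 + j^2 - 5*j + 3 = (j + 3)*(j^2 - 2*j + 1) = (j - 1)*(j + 3)*(j - 1)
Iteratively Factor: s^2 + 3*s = (s)*(s + 3)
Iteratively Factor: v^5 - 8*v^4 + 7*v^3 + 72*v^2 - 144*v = (v - 4)*(v^4 - 4*v^3 - 9*v^2 + 36*v) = (v - 4)*(v + 3)*(v^3 - 7*v^2 + 12*v) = (v - 4)^2*(v + 3)*(v^2 - 3*v) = (v - 4)^2*(v - 3)*(v + 3)*(v)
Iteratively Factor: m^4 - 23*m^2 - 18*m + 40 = (m - 5)*(m^3 + 5*m^2 + 2*m - 8) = (m - 5)*(m + 4)*(m^2 + m - 2) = (m - 5)*(m + 2)*(m + 4)*(m - 1)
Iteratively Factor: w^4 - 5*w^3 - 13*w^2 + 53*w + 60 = (w - 5)*(w^3 - 13*w - 12) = (w - 5)*(w + 3)*(w^2 - 3*w - 4) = (w - 5)*(w - 4)*(w + 3)*(w + 1)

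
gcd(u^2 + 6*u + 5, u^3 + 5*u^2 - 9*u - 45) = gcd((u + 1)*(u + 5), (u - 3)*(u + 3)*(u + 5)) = u + 5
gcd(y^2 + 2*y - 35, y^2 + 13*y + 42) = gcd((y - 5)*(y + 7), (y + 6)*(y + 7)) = y + 7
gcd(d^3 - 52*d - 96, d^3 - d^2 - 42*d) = d + 6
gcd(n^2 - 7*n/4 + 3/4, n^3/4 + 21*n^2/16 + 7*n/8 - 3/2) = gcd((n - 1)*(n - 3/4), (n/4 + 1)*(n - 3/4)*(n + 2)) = n - 3/4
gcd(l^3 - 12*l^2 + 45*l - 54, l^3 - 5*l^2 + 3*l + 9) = l^2 - 6*l + 9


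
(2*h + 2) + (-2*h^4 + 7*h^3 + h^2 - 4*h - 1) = -2*h^4 + 7*h^3 + h^2 - 2*h + 1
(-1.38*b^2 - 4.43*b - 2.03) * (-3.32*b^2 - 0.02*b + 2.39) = 4.5816*b^4 + 14.7352*b^3 + 3.53*b^2 - 10.5471*b - 4.8517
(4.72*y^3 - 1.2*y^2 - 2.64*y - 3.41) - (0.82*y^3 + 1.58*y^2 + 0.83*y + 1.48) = 3.9*y^3 - 2.78*y^2 - 3.47*y - 4.89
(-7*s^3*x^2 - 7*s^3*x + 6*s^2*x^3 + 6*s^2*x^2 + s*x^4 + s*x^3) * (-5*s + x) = 35*s^4*x^2 + 35*s^4*x - 37*s^3*x^3 - 37*s^3*x^2 + s^2*x^4 + s^2*x^3 + s*x^5 + s*x^4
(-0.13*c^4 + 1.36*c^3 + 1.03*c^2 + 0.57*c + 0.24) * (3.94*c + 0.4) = -0.5122*c^5 + 5.3064*c^4 + 4.6022*c^3 + 2.6578*c^2 + 1.1736*c + 0.096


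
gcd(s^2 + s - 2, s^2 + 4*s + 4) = s + 2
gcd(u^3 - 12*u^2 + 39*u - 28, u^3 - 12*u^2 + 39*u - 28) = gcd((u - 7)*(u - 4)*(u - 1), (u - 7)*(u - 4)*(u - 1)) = u^3 - 12*u^2 + 39*u - 28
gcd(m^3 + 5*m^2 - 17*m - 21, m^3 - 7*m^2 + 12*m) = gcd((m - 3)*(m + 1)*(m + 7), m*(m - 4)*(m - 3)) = m - 3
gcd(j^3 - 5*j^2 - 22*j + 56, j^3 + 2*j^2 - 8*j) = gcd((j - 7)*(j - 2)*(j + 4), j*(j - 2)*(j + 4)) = j^2 + 2*j - 8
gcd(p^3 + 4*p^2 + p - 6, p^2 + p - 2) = p^2 + p - 2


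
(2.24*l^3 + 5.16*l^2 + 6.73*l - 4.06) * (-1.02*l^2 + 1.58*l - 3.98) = -2.2848*l^5 - 1.724*l^4 - 7.627*l^3 - 5.7622*l^2 - 33.2002*l + 16.1588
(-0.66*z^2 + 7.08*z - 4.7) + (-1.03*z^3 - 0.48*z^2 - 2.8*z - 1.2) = -1.03*z^3 - 1.14*z^2 + 4.28*z - 5.9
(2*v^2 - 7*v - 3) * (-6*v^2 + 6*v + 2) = -12*v^4 + 54*v^3 - 20*v^2 - 32*v - 6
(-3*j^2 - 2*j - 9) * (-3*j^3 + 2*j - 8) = 9*j^5 + 6*j^4 + 21*j^3 + 20*j^2 - 2*j + 72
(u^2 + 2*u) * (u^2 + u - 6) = u^4 + 3*u^3 - 4*u^2 - 12*u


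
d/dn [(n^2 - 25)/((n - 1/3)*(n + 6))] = 3*(17*n^2 + 138*n + 425)/(9*n^4 + 102*n^3 + 253*n^2 - 204*n + 36)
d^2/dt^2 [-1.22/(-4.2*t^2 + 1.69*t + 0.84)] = (43.0416*t^2 - 17.31912*t - 1.22*(8.4*t - 1.69)*(16.8*t - 3.38) - 8.60832)/(-4.2*t^2 + 1.69*t + 0.84)^3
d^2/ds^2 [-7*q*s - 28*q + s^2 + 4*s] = 2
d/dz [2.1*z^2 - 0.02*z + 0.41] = 4.2*z - 0.02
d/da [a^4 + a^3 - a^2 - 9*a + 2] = 4*a^3 + 3*a^2 - 2*a - 9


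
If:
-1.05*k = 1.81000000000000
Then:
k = -1.72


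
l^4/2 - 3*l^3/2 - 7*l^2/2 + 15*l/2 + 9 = (l/2 + 1/2)*(l - 3)^2*(l + 2)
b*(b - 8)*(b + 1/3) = b^3 - 23*b^2/3 - 8*b/3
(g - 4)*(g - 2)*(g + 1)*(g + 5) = g^4 - 23*g^2 + 18*g + 40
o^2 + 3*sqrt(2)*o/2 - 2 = (o - sqrt(2)/2)*(o + 2*sqrt(2))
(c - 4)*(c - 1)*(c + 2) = c^3 - 3*c^2 - 6*c + 8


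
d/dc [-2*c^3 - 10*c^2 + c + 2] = -6*c^2 - 20*c + 1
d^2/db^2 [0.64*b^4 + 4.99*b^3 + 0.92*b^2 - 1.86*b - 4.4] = 7.68*b^2 + 29.94*b + 1.84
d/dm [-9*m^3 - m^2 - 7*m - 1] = -27*m^2 - 2*m - 7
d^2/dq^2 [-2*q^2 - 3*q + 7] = -4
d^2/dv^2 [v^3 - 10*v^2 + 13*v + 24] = 6*v - 20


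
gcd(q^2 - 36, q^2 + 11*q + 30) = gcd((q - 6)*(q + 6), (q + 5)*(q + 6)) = q + 6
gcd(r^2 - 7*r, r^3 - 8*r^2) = r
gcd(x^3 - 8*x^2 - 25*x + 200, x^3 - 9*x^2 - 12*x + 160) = x^2 - 13*x + 40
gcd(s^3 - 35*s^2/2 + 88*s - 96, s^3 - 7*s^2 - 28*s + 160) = s - 8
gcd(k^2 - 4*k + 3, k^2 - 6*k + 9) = k - 3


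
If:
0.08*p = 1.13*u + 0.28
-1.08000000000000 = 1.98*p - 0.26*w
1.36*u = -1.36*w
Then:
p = -0.51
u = -0.28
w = 0.28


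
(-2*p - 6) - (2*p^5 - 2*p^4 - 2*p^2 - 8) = -2*p^5 + 2*p^4 + 2*p^2 - 2*p + 2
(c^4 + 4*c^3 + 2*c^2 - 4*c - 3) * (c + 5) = c^5 + 9*c^4 + 22*c^3 + 6*c^2 - 23*c - 15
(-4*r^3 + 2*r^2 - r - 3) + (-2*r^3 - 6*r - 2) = -6*r^3 + 2*r^2 - 7*r - 5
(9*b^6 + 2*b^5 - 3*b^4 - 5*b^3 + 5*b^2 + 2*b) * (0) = 0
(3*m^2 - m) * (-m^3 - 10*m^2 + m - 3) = -3*m^5 - 29*m^4 + 13*m^3 - 10*m^2 + 3*m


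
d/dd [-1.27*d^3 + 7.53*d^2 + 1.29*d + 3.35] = -3.81*d^2 + 15.06*d + 1.29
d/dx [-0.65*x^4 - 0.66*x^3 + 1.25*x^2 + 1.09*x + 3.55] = -2.6*x^3 - 1.98*x^2 + 2.5*x + 1.09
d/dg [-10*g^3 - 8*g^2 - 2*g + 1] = -30*g^2 - 16*g - 2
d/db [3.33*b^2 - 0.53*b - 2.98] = 6.66*b - 0.53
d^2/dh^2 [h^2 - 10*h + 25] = 2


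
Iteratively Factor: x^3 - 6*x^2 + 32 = (x - 4)*(x^2 - 2*x - 8) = (x - 4)^2*(x + 2)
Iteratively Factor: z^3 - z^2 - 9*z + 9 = (z - 3)*(z^2 + 2*z - 3) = (z - 3)*(z - 1)*(z + 3)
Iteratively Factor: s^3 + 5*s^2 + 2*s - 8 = (s + 4)*(s^2 + s - 2) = (s + 2)*(s + 4)*(s - 1)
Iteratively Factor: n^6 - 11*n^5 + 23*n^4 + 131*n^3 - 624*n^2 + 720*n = (n - 4)*(n^5 - 7*n^4 - 5*n^3 + 111*n^2 - 180*n) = (n - 4)*(n + 4)*(n^4 - 11*n^3 + 39*n^2 - 45*n) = (n - 4)*(n - 3)*(n + 4)*(n^3 - 8*n^2 + 15*n) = (n - 4)*(n - 3)^2*(n + 4)*(n^2 - 5*n) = n*(n - 4)*(n - 3)^2*(n + 4)*(n - 5)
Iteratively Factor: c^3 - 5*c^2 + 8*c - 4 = (c - 1)*(c^2 - 4*c + 4) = (c - 2)*(c - 1)*(c - 2)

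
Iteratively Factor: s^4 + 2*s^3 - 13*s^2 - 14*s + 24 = (s - 3)*(s^3 + 5*s^2 + 2*s - 8) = (s - 3)*(s + 4)*(s^2 + s - 2) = (s - 3)*(s + 2)*(s + 4)*(s - 1)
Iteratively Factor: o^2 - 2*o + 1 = (o - 1)*(o - 1)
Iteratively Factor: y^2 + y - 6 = (y - 2)*(y + 3)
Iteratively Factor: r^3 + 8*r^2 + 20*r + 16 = (r + 4)*(r^2 + 4*r + 4) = (r + 2)*(r + 4)*(r + 2)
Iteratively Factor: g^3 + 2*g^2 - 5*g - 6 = (g + 3)*(g^2 - g - 2) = (g - 2)*(g + 3)*(g + 1)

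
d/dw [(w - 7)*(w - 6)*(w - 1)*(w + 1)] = 4*w^3 - 39*w^2 + 82*w + 13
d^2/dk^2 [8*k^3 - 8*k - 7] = 48*k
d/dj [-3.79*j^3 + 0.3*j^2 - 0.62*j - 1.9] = -11.37*j^2 + 0.6*j - 0.62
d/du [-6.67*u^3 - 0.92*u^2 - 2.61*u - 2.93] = -20.01*u^2 - 1.84*u - 2.61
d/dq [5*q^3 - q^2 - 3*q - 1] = 15*q^2 - 2*q - 3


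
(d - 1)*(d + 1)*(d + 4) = d^3 + 4*d^2 - d - 4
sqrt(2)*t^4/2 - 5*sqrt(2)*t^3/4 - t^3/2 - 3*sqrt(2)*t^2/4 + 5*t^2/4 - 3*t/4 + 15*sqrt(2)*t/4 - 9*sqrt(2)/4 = (t - 3/2)*(t - 1)*(t - 3*sqrt(2)/2)*(sqrt(2)*t/2 + 1)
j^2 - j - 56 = (j - 8)*(j + 7)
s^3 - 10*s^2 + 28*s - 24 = (s - 6)*(s - 2)^2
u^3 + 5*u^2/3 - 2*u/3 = u*(u - 1/3)*(u + 2)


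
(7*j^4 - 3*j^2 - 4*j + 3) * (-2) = -14*j^4 + 6*j^2 + 8*j - 6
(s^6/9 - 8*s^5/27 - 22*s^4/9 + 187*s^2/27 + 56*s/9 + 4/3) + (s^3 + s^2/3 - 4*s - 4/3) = s^6/9 - 8*s^5/27 - 22*s^4/9 + s^3 + 196*s^2/27 + 20*s/9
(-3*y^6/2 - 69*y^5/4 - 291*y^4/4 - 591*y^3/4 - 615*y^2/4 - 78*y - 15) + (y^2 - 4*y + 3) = -3*y^6/2 - 69*y^5/4 - 291*y^4/4 - 591*y^3/4 - 611*y^2/4 - 82*y - 12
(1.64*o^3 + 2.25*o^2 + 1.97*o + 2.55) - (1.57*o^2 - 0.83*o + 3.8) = 1.64*o^3 + 0.68*o^2 + 2.8*o - 1.25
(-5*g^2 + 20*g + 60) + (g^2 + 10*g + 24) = -4*g^2 + 30*g + 84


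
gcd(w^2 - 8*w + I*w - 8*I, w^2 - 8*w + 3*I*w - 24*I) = w - 8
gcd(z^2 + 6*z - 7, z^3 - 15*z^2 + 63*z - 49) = z - 1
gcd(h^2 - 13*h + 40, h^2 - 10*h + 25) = h - 5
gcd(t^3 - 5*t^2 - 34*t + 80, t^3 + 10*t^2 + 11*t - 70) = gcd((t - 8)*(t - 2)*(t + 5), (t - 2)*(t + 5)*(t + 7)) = t^2 + 3*t - 10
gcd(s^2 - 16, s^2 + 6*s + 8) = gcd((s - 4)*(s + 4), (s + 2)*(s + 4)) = s + 4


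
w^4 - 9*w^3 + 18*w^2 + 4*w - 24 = (w - 6)*(w - 2)^2*(w + 1)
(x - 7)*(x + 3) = x^2 - 4*x - 21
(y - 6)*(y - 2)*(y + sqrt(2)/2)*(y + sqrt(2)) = y^4 - 8*y^3 + 3*sqrt(2)*y^3/2 - 12*sqrt(2)*y^2 + 13*y^2 - 8*y + 18*sqrt(2)*y + 12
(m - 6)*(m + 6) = m^2 - 36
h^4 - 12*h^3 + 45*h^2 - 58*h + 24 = (h - 6)*(h - 4)*(h - 1)^2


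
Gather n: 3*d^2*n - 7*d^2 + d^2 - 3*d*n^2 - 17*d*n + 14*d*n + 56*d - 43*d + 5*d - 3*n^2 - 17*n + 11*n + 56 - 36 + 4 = -6*d^2 + 18*d + n^2*(-3*d - 3) + n*(3*d^2 - 3*d - 6) + 24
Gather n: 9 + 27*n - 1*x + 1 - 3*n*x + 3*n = n*(30 - 3*x) - x + 10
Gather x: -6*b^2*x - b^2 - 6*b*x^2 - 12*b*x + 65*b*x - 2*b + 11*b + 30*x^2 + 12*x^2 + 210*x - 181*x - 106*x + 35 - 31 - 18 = -b^2 + 9*b + x^2*(42 - 6*b) + x*(-6*b^2 + 53*b - 77) - 14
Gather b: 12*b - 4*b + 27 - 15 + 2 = 8*b + 14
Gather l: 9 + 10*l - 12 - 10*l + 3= 0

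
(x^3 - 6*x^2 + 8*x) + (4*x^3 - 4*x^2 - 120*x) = 5*x^3 - 10*x^2 - 112*x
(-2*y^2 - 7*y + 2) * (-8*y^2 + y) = 16*y^4 + 54*y^3 - 23*y^2 + 2*y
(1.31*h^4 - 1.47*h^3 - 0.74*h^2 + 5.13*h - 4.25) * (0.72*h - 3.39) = 0.9432*h^5 - 5.4993*h^4 + 4.4505*h^3 + 6.2022*h^2 - 20.4507*h + 14.4075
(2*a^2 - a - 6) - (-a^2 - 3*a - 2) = 3*a^2 + 2*a - 4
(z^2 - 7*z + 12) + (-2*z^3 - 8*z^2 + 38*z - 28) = -2*z^3 - 7*z^2 + 31*z - 16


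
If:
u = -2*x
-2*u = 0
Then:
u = 0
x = 0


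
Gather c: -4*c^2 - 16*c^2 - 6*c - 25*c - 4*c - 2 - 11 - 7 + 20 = -20*c^2 - 35*c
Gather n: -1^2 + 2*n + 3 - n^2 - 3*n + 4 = -n^2 - n + 6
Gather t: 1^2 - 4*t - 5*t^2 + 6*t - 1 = -5*t^2 + 2*t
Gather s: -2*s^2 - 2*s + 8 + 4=-2*s^2 - 2*s + 12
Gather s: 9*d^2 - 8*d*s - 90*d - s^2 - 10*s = 9*d^2 - 90*d - s^2 + s*(-8*d - 10)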